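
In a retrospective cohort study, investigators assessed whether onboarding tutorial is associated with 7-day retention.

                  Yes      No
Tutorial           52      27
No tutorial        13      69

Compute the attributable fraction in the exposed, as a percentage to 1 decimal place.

Cells: a = 52, b = 27, c = 13, d = 69.
Risk in exposed = 52/79 = 0.65823; risk in unexposed = 13/82 = 0.15854.
RR = 0.65823/0.15854 = 4.15190
AR% = (RR − 1)/RR × 100 = (4.15190 − 1)/4.15190 × 100 = 75.9146%

75.9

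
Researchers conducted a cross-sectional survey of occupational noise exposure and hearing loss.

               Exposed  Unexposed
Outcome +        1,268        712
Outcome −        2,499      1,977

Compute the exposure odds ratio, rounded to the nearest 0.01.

Reading the table with exposure as columns: a = 1268 (Exposed, case), b = 2499 (Exposed, non-case), c = 712 (Unexposed, case), d = 1977.
OR = (a·d)/(b·c) = (1268 × 1977) / (2499 × 712) = 2506836 / 1779288 = 1.40890
The odds of hearing loss are about 1.41 times as high in the exposed group.

1.41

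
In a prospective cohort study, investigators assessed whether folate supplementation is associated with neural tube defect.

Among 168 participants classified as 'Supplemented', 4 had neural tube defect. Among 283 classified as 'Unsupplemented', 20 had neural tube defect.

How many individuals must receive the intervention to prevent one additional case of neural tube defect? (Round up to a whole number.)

Risk in treated group = 4/168 = 0.02381; risk in control = 20/283 = 0.07067.
Absolute risk reduction = 0.07067 − 0.02381 = 0.04686
NNT = 1 / ARR = 1 / 0.04686 = 21.339 → round up → 22

22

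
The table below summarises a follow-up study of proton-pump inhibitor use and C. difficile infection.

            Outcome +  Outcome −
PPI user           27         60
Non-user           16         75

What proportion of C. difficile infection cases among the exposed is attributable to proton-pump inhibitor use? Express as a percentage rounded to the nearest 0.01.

Cells: a = 27, b = 60, c = 16, d = 75.
Risk in exposed = 27/87 = 0.31034; risk in unexposed = 16/91 = 0.17582.
RR = 0.31034/0.17582 = 1.76509
AR% = (RR − 1)/RR × 100 = (1.76509 − 1)/1.76509 × 100 = 43.3455%

43.35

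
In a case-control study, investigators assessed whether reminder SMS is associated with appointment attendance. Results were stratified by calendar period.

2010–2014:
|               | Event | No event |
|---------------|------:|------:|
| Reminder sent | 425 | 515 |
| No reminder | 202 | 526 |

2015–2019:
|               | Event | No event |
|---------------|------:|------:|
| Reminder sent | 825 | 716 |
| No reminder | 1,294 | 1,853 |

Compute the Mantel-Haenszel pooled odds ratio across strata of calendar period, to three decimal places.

OR_MH = Σ(aᵢdᵢ/nᵢ) / Σ(bᵢcᵢ/nᵢ), where nᵢ is the stratum total.
Stratum 1 (2010–2014): n = 1668; a·d/n = 425·526/1668 = 134.0228; b·c/n = 515·202/1668 = 62.3681
Stratum 2 (2015–2019): n = 4688; a·d/n = 825·1853/4688 = 326.0932; b·c/n = 716·1294/4688 = 197.6331
OR_MH = (134.0228 + 326.0932) / (62.3681 + 197.6331) = 460.1160 / 260.0012 = 1.76967

1.770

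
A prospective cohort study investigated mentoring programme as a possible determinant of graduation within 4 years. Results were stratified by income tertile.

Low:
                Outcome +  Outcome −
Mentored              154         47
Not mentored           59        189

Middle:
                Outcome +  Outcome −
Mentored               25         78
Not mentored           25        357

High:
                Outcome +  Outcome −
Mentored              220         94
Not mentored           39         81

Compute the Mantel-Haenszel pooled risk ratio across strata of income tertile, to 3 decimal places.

RR_MH = Σ(aᵢ·n₀ᵢ/nᵢ) / Σ(cᵢ·n₁ᵢ/nᵢ), with n₁ᵢ = aᵢ+bᵢ (exposed), n₀ᵢ = cᵢ+dᵢ (unexposed), nᵢ = n₁ᵢ+n₀ᵢ.
Stratum 1 (Low): n₁ = 201, n₀ = 248, n = 449; a·n₀/n = 154·248/449 = 85.0601; c·n₁/n = 59·201/449 = 26.4120
Stratum 2 (Middle): n₁ = 103, n₀ = 382, n = 485; a·n₀/n = 25·382/485 = 19.6907; c·n₁/n = 25·103/485 = 5.3093
Stratum 3 (High): n₁ = 314, n₀ = 120, n = 434; a·n₀/n = 220·120/434 = 60.8295; c·n₁/n = 39·314/434 = 28.2166
RR_MH = (85.0601 + 19.6907 + 60.8295) / (26.4120 + 5.3093 + 28.2166) = 165.5803 / 59.9379 = 2.76253

2.763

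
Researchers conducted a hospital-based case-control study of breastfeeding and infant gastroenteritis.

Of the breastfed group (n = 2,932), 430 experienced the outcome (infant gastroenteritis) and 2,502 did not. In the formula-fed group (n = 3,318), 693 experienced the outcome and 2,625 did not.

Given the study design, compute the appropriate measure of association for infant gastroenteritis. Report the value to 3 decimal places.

From the description: a = 430, b = 2502, c = 693, d = 2625.
This is a hospital-based case-control study: participants were sampled on outcome status, so risks in the source population cannot be estimated directly — relative risk is not valid here. The odds ratio is the appropriate measure.
OR = (a·d)/(b·c) = (430 × 2625) / (2502 × 693) = 1128750 / 1733886 = 0.65099

0.651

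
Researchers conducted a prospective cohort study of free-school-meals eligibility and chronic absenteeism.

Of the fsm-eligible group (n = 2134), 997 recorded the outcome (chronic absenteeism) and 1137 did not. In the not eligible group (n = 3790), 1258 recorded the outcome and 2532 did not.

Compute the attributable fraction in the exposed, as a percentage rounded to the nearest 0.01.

28.95

From the description: a = 997, b = 1137, c = 1258, d = 2532.
Risk in exposed = 997/2134 = 0.46720; risk in unexposed = 1258/3790 = 0.33193.
RR = 0.46720/0.33193 = 1.40754
AR% = (RR − 1)/RR × 100 = (1.40754 − 1)/1.40754 × 100 = 28.9538%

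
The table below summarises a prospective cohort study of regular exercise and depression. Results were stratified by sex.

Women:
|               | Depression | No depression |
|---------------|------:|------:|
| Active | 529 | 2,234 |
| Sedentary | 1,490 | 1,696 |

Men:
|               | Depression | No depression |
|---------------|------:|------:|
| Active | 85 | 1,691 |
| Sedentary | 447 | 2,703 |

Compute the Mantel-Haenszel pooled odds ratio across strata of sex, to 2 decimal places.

OR_MH = Σ(aᵢdᵢ/nᵢ) / Σ(bᵢcᵢ/nᵢ), where nᵢ is the stratum total.
Stratum 1 (Women): n = 5949; a·d/n = 529·1696/5949 = 150.8126; b·c/n = 2234·1490/5949 = 559.5327
Stratum 2 (Men): n = 4926; a·d/n = 85·2703/4926 = 46.6413; b·c/n = 1691·447/4926 = 153.4464
OR_MH = (150.8126 + 46.6413) / (559.5327 + 153.4464) = 197.4539 / 712.9791 = 0.27694

0.28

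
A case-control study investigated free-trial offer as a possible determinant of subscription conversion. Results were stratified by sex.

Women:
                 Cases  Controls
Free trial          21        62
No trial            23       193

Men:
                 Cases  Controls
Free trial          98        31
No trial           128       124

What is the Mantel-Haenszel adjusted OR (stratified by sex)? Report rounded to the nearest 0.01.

2.99

OR_MH = Σ(aᵢdᵢ/nᵢ) / Σ(bᵢcᵢ/nᵢ), where nᵢ is the stratum total.
Stratum 1 (Women): n = 299; a·d/n = 21·193/299 = 13.5552; b·c/n = 62·23/299 = 4.7692
Stratum 2 (Men): n = 381; a·d/n = 98·124/381 = 31.8950; b·c/n = 31·128/381 = 10.4147
OR_MH = (13.5552 + 31.8950) / (4.7692 + 10.4147) = 45.4502 / 15.1839 = 2.99331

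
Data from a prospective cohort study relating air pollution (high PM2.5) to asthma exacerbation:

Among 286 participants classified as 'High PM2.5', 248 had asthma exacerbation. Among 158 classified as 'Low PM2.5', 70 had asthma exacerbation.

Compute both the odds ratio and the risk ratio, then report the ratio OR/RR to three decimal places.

From the description: a = 248, b = 38, c = 70, d = 88.
OR = (248·88)/(38·70) = 21824/2660 = 8.20451
Risk in exposed = 248/286 = 0.86713; risk in unexposed = 70/158 = 0.44304; RR = 1.95724
OR/RR = 8.20451 / 1.95724 = 4.19187
The outcome is not rare, so the OR lies further from 1 than the RR.

4.192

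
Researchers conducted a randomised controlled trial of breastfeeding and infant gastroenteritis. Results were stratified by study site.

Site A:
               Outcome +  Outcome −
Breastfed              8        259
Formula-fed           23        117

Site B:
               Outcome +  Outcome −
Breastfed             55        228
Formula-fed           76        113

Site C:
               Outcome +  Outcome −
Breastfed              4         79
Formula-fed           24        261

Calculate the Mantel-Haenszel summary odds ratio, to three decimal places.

0.324

OR_MH = Σ(aᵢdᵢ/nᵢ) / Σ(bᵢcᵢ/nᵢ), where nᵢ is the stratum total.
Stratum 1 (Site A): n = 407; a·d/n = 8·117/407 = 2.2998; b·c/n = 259·23/407 = 14.6364
Stratum 2 (Site B): n = 472; a·d/n = 55·113/472 = 13.1674; b·c/n = 228·76/472 = 36.7119
Stratum 3 (Site C): n = 368; a·d/n = 4·261/368 = 2.8370; b·c/n = 79·24/368 = 5.1522
OR_MH = (2.2998 + 13.1674 + 2.8370) / (14.6364 + 36.7119 + 5.1522) = 18.3041 / 56.5004 = 0.32396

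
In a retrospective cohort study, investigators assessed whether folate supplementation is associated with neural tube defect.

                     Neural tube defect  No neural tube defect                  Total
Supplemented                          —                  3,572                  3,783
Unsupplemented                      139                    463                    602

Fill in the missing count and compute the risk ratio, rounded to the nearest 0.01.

The missing cell is in the exposed row: 3783 − 3572 = 211.
So a = 211, b = 3572, c = 139, d = 463.
RR = [a/(a+b)] / [c/(c+d)] = (211/3783) / (139/602) = 0.05578/0.23090 = 0.24156

0.24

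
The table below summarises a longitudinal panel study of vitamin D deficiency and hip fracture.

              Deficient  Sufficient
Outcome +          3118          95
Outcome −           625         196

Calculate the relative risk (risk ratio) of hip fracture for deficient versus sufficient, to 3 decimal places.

2.552

Reading the table with exposure as columns: a = 3118 (Deficient, case), b = 625 (Deficient, non-case), c = 95 (Sufficient, case), d = 196.
Risk in exposed = 3118/3743 = 0.83302; risk in unexposed = 95/291 = 0.32646.
RR = 0.83302 / 0.32646 = 2.55168
The risk among the exposed is 2.55 times that among the unexposed.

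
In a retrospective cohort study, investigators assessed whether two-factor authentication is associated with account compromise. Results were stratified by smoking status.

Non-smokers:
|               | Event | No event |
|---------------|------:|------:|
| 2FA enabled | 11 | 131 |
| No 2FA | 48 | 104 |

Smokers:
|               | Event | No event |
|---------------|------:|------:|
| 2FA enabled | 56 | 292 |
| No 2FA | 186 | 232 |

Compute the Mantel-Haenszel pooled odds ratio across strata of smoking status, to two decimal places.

OR_MH = Σ(aᵢdᵢ/nᵢ) / Σ(bᵢcᵢ/nᵢ), where nᵢ is the stratum total.
Stratum 1 (Non-smokers): n = 294; a·d/n = 11·104/294 = 3.8912; b·c/n = 131·48/294 = 21.3878
Stratum 2 (Smokers): n = 766; a·d/n = 56·232/766 = 16.9608; b·c/n = 292·186/766 = 70.9034
OR_MH = (3.8912 + 16.9608) / (21.3878 + 70.9034) = 20.8520 / 92.2911 = 0.22594

0.23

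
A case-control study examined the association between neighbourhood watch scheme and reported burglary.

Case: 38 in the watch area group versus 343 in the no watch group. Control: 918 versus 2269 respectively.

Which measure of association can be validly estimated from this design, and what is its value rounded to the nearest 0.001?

From the description: a = 38, b = 918, c = 343, d = 2269.
This is a case-control study: participants were sampled on outcome status, so risks in the source population cannot be estimated directly — relative risk is not valid here. The odds ratio is the appropriate measure.
OR = (a·d)/(b·c) = (38 × 2269) / (918 × 343) = 86222 / 314874 = 0.27383

0.274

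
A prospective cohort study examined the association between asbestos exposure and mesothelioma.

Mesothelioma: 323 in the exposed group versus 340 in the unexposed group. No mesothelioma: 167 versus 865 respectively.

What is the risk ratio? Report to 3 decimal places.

From the description: a = 323, b = 167, c = 340, d = 865.
Risk in exposed = 323/490 = 0.65918; risk in unexposed = 340/1205 = 0.28216.
RR = 0.65918 / 0.28216 = 2.33622
The risk among the exposed is 2.34 times that among the unexposed.

2.336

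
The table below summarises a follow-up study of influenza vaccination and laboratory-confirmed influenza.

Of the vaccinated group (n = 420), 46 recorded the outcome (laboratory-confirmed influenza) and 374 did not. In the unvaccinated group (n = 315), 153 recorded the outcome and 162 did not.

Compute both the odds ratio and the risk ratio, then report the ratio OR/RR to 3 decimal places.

0.578

From the description: a = 46, b = 374, c = 153, d = 162.
OR = (46·162)/(374·153) = 7452/57222 = 0.13023
Risk in exposed = 46/420 = 0.10952; risk in unexposed = 153/315 = 0.48571; RR = 0.22549
OR/RR = 0.13023 / 0.22549 = 0.57754
The outcome is not rare, so the OR lies further from 1 than the RR.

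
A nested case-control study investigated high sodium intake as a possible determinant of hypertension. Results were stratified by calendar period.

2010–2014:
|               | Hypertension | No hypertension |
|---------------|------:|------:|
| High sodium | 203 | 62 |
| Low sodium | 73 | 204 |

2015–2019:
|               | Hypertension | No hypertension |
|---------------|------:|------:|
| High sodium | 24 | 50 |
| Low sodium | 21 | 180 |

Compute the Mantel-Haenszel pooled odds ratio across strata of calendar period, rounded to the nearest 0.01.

7.57

OR_MH = Σ(aᵢdᵢ/nᵢ) / Σ(bᵢcᵢ/nᵢ), where nᵢ is the stratum total.
Stratum 1 (2010–2014): n = 542; a·d/n = 203·204/542 = 76.4059; b·c/n = 62·73/542 = 8.3506
Stratum 2 (2015–2019): n = 275; a·d/n = 24·180/275 = 15.7091; b·c/n = 50·21/275 = 3.8182
OR_MH = (76.4059 + 15.7091) / (8.3506 + 3.8182) = 92.1150 / 12.1687 = 7.56981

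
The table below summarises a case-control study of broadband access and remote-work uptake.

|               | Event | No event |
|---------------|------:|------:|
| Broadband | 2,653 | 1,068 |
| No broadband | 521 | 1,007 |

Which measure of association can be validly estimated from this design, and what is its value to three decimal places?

Cells: a = 2653, b = 1068, c = 521, d = 1007.
This is a case-control study: participants were sampled on outcome status, so risks in the source population cannot be estimated directly — relative risk is not valid here. The odds ratio is the appropriate measure.
OR = (a·d)/(b·c) = (2653 × 1007) / (1068 × 521) = 2671571 / 556428 = 4.80129

4.801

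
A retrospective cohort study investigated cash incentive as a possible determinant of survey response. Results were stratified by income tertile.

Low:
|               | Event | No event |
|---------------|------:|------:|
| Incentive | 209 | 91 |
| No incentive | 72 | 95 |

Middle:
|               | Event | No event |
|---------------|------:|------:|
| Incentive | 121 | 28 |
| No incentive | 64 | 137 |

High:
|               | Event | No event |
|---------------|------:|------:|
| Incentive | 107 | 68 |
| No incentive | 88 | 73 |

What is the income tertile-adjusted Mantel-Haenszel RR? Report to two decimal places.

RR_MH = Σ(aᵢ·n₀ᵢ/nᵢ) / Σ(cᵢ·n₁ᵢ/nᵢ), with n₁ᵢ = aᵢ+bᵢ (exposed), n₀ᵢ = cᵢ+dᵢ (unexposed), nᵢ = n₁ᵢ+n₀ᵢ.
Stratum 1 (Low): n₁ = 300, n₀ = 167, n = 467; a·n₀/n = 209·167/467 = 74.7388; c·n₁/n = 72·300/467 = 46.2527
Stratum 2 (Middle): n₁ = 149, n₀ = 201, n = 350; a·n₀/n = 121·201/350 = 69.4886; c·n₁/n = 64·149/350 = 27.2457
Stratum 3 (High): n₁ = 175, n₀ = 161, n = 336; a·n₀/n = 107·161/336 = 51.2708; c·n₁/n = 88·175/336 = 45.8333
RR_MH = (74.7388 + 69.4886 + 51.2708) / (46.2527 + 27.2457 + 45.8333) = 195.4982 / 119.3317 = 1.63827

1.64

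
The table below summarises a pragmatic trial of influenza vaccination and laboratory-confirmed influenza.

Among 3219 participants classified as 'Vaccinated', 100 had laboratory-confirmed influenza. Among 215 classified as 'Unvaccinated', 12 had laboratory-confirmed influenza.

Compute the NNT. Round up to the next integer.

Risk in treated group = 100/3219 = 0.03107; risk in control = 12/215 = 0.05581.
Absolute risk reduction = 0.05581 − 0.03107 = 0.02475
NNT = 1 / ARR = 1 / 0.02475 = 40.407 → round up → 41

41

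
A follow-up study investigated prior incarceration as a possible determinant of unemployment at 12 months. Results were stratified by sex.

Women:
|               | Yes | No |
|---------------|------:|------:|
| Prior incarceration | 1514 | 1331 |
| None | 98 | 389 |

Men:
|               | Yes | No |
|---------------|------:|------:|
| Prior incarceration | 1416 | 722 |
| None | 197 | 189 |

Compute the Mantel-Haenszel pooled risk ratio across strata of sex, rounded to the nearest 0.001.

1.748

RR_MH = Σ(aᵢ·n₀ᵢ/nᵢ) / Σ(cᵢ·n₁ᵢ/nᵢ), with n₁ᵢ = aᵢ+bᵢ (exposed), n₀ᵢ = cᵢ+dᵢ (unexposed), nᵢ = n₁ᵢ+n₀ᵢ.
Stratum 1 (Women): n₁ = 2845, n₀ = 487, n = 3332; a·n₀/n = 1514·487/3332 = 221.2839; c·n₁/n = 98·2845/3332 = 83.6765
Stratum 2 (Men): n₁ = 2138, n₀ = 386, n = 2524; a·n₀/n = 1416·386/2524 = 216.5515; c·n₁/n = 197·2138/2524 = 166.8724
RR_MH = (221.2839 + 216.5515) / (83.6765 + 166.8724) = 437.8354 / 250.5489 = 1.74750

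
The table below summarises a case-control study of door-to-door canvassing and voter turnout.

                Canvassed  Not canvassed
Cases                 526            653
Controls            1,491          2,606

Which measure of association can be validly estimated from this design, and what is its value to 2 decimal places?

1.41

Reading the table with exposure as columns: a = 526 (Canvassed, case), b = 1491 (Canvassed, non-case), c = 653 (Not canvassed, case), d = 2606.
This is a case-control study: participants were sampled on outcome status, so risks in the source population cannot be estimated directly — relative risk is not valid here. The odds ratio is the appropriate measure.
OR = (a·d)/(b·c) = (526 × 2606) / (1491 × 653) = 1370756 / 973623 = 1.40789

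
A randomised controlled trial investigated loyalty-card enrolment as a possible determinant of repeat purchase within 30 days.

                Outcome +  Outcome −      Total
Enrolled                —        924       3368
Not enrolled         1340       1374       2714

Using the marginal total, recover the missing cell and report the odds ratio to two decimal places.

2.71

The missing cell is in the exposed row: 3368 − 924 = 2444.
So a = 2444, b = 924, c = 1340, d = 1374.
OR = (a·d)/(b·c) = (2444 × 1374) / (924 × 1340) = 3358056 / 1238160 = 2.71213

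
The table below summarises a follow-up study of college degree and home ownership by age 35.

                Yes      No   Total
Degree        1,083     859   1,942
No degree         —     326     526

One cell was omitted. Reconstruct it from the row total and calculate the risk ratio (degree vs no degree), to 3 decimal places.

The missing cell is in the unexposed row: 526 − 326 = 200.
So a = 1083, b = 859, c = 200, d = 326.
RR = [a/(a+b)] / [c/(c+d)] = (1083/1942) / (200/526) = 0.55767/0.38023 = 1.46668

1.467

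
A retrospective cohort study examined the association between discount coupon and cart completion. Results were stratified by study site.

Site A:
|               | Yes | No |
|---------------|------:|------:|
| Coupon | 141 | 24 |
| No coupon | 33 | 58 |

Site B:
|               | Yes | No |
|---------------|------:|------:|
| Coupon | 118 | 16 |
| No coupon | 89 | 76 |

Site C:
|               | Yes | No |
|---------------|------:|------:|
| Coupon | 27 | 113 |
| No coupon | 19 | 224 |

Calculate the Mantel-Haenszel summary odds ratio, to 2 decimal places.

5.77

OR_MH = Σ(aᵢdᵢ/nᵢ) / Σ(bᵢcᵢ/nᵢ), where nᵢ is the stratum total.
Stratum 1 (Site A): n = 256; a·d/n = 141·58/256 = 31.9453; b·c/n = 24·33/256 = 3.0938
Stratum 2 (Site B): n = 299; a·d/n = 118·76/299 = 29.9933; b·c/n = 16·89/299 = 4.7625
Stratum 3 (Site C): n = 383; a·d/n = 27·224/383 = 15.7911; b·c/n = 113·19/383 = 5.6057
OR_MH = (31.9453 + 29.9933 + 15.7911) / (3.0938 + 4.7625 + 5.6057) = 77.7297 / 13.4620 = 5.77400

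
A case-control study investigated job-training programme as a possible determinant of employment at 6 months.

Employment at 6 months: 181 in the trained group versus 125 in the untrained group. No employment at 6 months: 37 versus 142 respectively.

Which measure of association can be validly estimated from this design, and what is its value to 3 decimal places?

From the description: a = 181, b = 37, c = 125, d = 142.
This is a case-control study: participants were sampled on outcome status, so risks in the source population cannot be estimated directly — relative risk is not valid here. The odds ratio is the appropriate measure.
OR = (a·d)/(b·c) = (181 × 142) / (37 × 125) = 25702 / 4625 = 5.55719

5.557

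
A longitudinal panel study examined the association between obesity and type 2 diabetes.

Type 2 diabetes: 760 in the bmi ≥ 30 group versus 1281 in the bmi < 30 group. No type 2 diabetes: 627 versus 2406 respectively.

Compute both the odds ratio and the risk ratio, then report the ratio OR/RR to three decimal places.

From the description: a = 760, b = 627, c = 1281, d = 2406.
OR = (760·2406)/(627·1281) = 1828560/803187 = 2.27663
Risk in exposed = 760/1387 = 0.54795; risk in unexposed = 1281/3687 = 0.34744; RR = 1.57711
OR/RR = 2.27663 / 1.57711 = 1.44355
The outcome is not rare, so the OR lies further from 1 than the RR.

1.444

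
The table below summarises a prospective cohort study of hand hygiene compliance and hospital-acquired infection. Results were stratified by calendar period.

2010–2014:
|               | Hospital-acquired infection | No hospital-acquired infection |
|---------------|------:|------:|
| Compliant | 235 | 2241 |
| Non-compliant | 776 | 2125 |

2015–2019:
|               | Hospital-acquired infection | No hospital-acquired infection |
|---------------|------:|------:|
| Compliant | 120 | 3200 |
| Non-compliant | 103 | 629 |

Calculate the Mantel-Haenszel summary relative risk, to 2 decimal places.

0.34

RR_MH = Σ(aᵢ·n₀ᵢ/nᵢ) / Σ(cᵢ·n₁ᵢ/nᵢ), with n₁ᵢ = aᵢ+bᵢ (exposed), n₀ᵢ = cᵢ+dᵢ (unexposed), nᵢ = n₁ᵢ+n₀ᵢ.
Stratum 1 (2010–2014): n₁ = 2476, n₀ = 2901, n = 5377; a·n₀/n = 235·2901/5377 = 126.7872; c·n₁/n = 776·2476/5377 = 357.3323
Stratum 2 (2015–2019): n₁ = 3320, n₀ = 732, n = 4052; a·n₀/n = 120·732/4052 = 21.6782; c·n₁/n = 103·3320/4052 = 84.3929
RR_MH = (126.7872 + 21.6782) / (357.3323 + 84.3929) = 148.4654 / 441.7252 = 0.33610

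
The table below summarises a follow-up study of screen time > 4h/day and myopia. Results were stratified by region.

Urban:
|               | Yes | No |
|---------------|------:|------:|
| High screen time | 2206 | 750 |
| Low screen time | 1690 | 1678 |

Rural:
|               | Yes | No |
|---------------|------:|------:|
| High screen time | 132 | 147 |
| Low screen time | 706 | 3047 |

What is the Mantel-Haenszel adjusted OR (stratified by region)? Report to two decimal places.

OR_MH = Σ(aᵢdᵢ/nᵢ) / Σ(bᵢcᵢ/nᵢ), where nᵢ is the stratum total.
Stratum 1 (Urban): n = 6324; a·d/n = 2206·1678/6324 = 585.3365; b·c/n = 750·1690/6324 = 200.4269
Stratum 2 (Rural): n = 4032; a·d/n = 132·3047/4032 = 99.7530; b·c/n = 147·706/4032 = 25.7396
OR_MH = (585.3365 + 99.7530) / (200.4269 + 25.7396) = 685.0895 / 226.1665 = 3.02914

3.03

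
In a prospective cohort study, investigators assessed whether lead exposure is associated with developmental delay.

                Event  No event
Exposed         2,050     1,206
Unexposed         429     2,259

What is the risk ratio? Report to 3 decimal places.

Cells: a = 2050, b = 1206, c = 429, d = 2259.
Risk in exposed = 2050/3256 = 0.62961; risk in unexposed = 429/2688 = 0.15960.
RR = 0.62961 / 0.15960 = 3.94495
The risk among the exposed is 3.94 times that among the unexposed.

3.945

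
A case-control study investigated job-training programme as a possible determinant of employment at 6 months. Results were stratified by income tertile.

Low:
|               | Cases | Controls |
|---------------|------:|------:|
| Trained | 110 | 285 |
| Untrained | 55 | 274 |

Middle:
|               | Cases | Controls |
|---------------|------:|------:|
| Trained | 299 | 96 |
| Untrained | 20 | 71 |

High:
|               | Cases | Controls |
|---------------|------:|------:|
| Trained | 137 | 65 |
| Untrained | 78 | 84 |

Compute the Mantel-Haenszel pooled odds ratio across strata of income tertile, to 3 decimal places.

OR_MH = Σ(aᵢdᵢ/nᵢ) / Σ(bᵢcᵢ/nᵢ), where nᵢ is the stratum total.
Stratum 1 (Low): n = 724; a·d/n = 110·274/724 = 41.6298; b·c/n = 285·55/724 = 21.6506
Stratum 2 (Middle): n = 486; a·d/n = 299·71/486 = 43.6811; b·c/n = 96·20/486 = 3.9506
Stratum 3 (High): n = 364; a·d/n = 137·84/364 = 31.6154; b·c/n = 65·78/364 = 13.9286
OR_MH = (41.6298 + 43.6811 + 31.6154) / (21.6506 + 3.9506 + 13.9286) = 116.9263 / 39.5297 = 2.95793

2.958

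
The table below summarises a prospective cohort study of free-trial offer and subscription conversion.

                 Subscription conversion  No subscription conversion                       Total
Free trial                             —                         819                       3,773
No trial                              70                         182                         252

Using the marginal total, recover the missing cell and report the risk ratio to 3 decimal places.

2.819

The missing cell is in the exposed row: 3773 − 819 = 2954.
So a = 2954, b = 819, c = 70, d = 182.
RR = [a/(a+b)] / [c/(c+d)] = (2954/3773) / (70/252) = 0.78293/0.27778 = 2.81855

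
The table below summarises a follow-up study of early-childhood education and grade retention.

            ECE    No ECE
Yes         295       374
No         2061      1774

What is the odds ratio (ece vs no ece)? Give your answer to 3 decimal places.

0.679

Reading the table with exposure as columns: a = 295 (ECE, case), b = 2061 (ECE, non-case), c = 374 (No ECE, case), d = 1774.
OR = (a·d)/(b·c) = (295 × 1774) / (2061 × 374) = 523330 / 770814 = 0.67893
Exposure is associated with lower odds of grade retention (OR = 0.68 < 1).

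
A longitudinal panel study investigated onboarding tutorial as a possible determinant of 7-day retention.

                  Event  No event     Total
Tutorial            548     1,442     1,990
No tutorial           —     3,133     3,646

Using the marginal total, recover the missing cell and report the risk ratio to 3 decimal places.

The missing cell is in the unexposed row: 3646 − 3133 = 513.
So a = 548, b = 1442, c = 513, d = 3133.
RR = [a/(a+b)] / [c/(c+d)] = (548/1990) / (513/3646) = 0.27538/0.14070 = 1.95716

1.957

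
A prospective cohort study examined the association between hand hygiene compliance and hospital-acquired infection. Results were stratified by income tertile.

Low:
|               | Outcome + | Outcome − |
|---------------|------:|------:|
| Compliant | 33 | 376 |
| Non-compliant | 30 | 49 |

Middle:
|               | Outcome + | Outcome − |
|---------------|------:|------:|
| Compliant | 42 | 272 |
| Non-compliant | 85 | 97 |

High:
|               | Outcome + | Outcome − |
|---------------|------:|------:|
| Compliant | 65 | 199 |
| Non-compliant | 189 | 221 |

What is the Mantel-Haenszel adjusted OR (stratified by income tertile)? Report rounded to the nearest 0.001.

0.262

OR_MH = Σ(aᵢdᵢ/nᵢ) / Σ(bᵢcᵢ/nᵢ), where nᵢ is the stratum total.
Stratum 1 (Low): n = 488; a·d/n = 33·49/488 = 3.3135; b·c/n = 376·30/488 = 23.1148
Stratum 2 (Middle): n = 496; a·d/n = 42·97/496 = 8.2137; b·c/n = 272·85/496 = 46.6129
Stratum 3 (High): n = 674; a·d/n = 65·221/674 = 21.3131; b·c/n = 199·189/674 = 55.8027
OR_MH = (3.3135 + 8.2137 + 21.3131) / (23.1148 + 46.6129 + 55.8027) = 32.8403 / 125.5303 = 0.26161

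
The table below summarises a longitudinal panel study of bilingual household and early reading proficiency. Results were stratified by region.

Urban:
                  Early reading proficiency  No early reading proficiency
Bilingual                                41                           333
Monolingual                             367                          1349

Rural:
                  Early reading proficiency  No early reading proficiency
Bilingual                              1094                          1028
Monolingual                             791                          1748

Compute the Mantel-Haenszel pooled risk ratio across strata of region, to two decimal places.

RR_MH = Σ(aᵢ·n₀ᵢ/nᵢ) / Σ(cᵢ·n₁ᵢ/nᵢ), with n₁ᵢ = aᵢ+bᵢ (exposed), n₀ᵢ = cᵢ+dᵢ (unexposed), nᵢ = n₁ᵢ+n₀ᵢ.
Stratum 1 (Urban): n₁ = 374, n₀ = 1716, n = 2090; a·n₀/n = 41·1716/2090 = 33.6632; c·n₁/n = 367·374/2090 = 65.6737
Stratum 2 (Rural): n₁ = 2122, n₀ = 2539, n = 4661; a·n₀/n = 1094·2539/4661 = 595.9378; c·n₁/n = 791·2122/4661 = 360.1163
RR_MH = (33.6632 + 595.9378) / (65.6737 + 360.1163) = 629.6009 / 425.7900 = 1.47867

1.48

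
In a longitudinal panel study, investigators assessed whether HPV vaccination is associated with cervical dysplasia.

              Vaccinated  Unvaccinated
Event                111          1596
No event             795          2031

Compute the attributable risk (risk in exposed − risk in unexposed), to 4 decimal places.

Reading the table with exposure as columns: a = 111 (Vaccinated, case), b = 795 (Vaccinated, non-case), c = 1596 (Unvaccinated, case), d = 2031.
Risk in exposed = 111/906 = 0.122517; risk in unexposed = 1596/3627 = 0.440033.
Risk difference = 0.122517 − 0.440033 = -0.317517

-0.3175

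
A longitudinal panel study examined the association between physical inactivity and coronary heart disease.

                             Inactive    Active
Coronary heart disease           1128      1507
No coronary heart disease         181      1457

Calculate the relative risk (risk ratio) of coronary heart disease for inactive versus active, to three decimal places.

1.695

Reading the table with exposure as columns: a = 1128 (Inactive, case), b = 181 (Inactive, non-case), c = 1507 (Active, case), d = 1457.
Risk in exposed = 1128/1309 = 0.86173; risk in unexposed = 1507/2964 = 0.50843.
RR = 0.86173 / 0.50843 = 1.69486
The risk among the exposed is 1.69 times that among the unexposed.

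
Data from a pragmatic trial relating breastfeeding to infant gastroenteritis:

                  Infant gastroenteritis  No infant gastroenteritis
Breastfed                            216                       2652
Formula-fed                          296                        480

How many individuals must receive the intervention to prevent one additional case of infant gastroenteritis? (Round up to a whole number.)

4

Risk in treated group = 216/2868 = 0.07531; risk in control = 296/776 = 0.38144.
Absolute risk reduction = 0.38144 − 0.07531 = 0.30613
NNT = 1 / ARR = 1 / 0.30613 = 3.267 → round up → 4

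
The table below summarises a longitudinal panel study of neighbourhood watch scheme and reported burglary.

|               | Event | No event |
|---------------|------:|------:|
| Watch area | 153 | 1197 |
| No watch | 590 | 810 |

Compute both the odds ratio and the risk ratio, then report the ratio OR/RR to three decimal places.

Cells: a = 153, b = 1197, c = 590, d = 810.
OR = (153·810)/(1197·590) = 123930/706230 = 0.17548
Risk in exposed = 153/1350 = 0.11333; risk in unexposed = 590/1400 = 0.42143; RR = 0.26893
OR/RR = 0.17548 / 0.26893 = 0.65252
The outcome is not rare, so the OR lies further from 1 than the RR.

0.653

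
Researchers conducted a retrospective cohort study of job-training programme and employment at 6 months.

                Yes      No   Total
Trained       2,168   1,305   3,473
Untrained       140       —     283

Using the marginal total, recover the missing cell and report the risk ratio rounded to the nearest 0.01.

1.26

The missing cell is in the unexposed row: 283 − 140 = 143.
So a = 2168, b = 1305, c = 140, d = 143.
RR = [a/(a+b)] / [c/(c+d)] = (2168/3473) / (140/283) = 0.62424/0.49470 = 1.26186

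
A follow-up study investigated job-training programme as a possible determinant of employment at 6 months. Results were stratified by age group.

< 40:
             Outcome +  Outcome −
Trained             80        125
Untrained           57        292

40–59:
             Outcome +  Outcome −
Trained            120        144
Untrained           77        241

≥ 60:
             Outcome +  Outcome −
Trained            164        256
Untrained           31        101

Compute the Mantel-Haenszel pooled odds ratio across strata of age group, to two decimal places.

2.63

OR_MH = Σ(aᵢdᵢ/nᵢ) / Σ(bᵢcᵢ/nᵢ), where nᵢ is the stratum total.
Stratum 1 (< 40): n = 554; a·d/n = 80·292/554 = 42.1661; b·c/n = 125·57/554 = 12.8610
Stratum 2 (40–59): n = 582; a·d/n = 120·241/582 = 49.6907; b·c/n = 144·77/582 = 19.0515
Stratum 3 (≥ 60): n = 552; a·d/n = 164·101/552 = 30.0072; b·c/n = 256·31/552 = 14.3768
OR_MH = (42.1661 + 49.6907 + 30.0072) / (12.8610 + 19.0515 + 14.3768) = 121.8640 / 46.2894 = 2.63266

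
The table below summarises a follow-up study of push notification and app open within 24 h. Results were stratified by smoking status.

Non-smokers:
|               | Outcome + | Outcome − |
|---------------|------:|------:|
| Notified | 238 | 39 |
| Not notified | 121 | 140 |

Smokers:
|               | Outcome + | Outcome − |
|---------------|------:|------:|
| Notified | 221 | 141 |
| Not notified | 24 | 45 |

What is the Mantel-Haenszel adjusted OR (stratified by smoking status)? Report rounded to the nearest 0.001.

5.114

OR_MH = Σ(aᵢdᵢ/nᵢ) / Σ(bᵢcᵢ/nᵢ), where nᵢ is the stratum total.
Stratum 1 (Non-smokers): n = 538; a·d/n = 238·140/538 = 61.9331; b·c/n = 39·121/538 = 8.7714
Stratum 2 (Smokers): n = 431; a·d/n = 221·45/431 = 23.0742; b·c/n = 141·24/431 = 7.8515
OR_MH = (61.9331 + 23.0742) / (8.7714 + 7.8515) = 85.0073 / 16.6229 = 5.11387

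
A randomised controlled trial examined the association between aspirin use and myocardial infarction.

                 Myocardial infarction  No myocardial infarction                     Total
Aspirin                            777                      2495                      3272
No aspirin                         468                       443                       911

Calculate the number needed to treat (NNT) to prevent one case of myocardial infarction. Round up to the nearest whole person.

4

Risk in treated group = 777/3272 = 0.23747; risk in control = 468/911 = 0.51372.
Absolute risk reduction = 0.51372 − 0.23747 = 0.27625
NNT = 1 / ARR = 1 / 0.27625 = 3.620 → round up → 4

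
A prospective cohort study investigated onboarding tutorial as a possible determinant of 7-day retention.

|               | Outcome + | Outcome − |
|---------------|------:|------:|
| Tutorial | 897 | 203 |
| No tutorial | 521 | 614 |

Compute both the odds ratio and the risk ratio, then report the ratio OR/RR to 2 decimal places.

Cells: a = 897, b = 203, c = 521, d = 614.
OR = (897·614)/(203·521) = 550758/105763 = 5.20747
Risk in exposed = 897/1100 = 0.81545; risk in unexposed = 521/1135 = 0.45903; RR = 1.77647
OR/RR = 5.20747 / 1.77647 = 2.93136
The outcome is not rare, so the OR lies further from 1 than the RR.

2.93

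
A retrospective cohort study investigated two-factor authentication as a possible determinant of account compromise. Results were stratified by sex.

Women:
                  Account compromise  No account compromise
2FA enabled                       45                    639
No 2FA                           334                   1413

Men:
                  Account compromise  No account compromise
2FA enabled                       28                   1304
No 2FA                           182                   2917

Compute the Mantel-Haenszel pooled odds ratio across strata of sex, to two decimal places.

OR_MH = Σ(aᵢdᵢ/nᵢ) / Σ(bᵢcᵢ/nᵢ), where nᵢ is the stratum total.
Stratum 1 (Women): n = 2431; a·d/n = 45·1413/2431 = 26.1559; b·c/n = 639·334/2431 = 87.7935
Stratum 2 (Men): n = 4431; a·d/n = 28·2917/4431 = 18.4329; b·c/n = 1304·182/4431 = 53.5608
OR_MH = (26.1559 + 18.4329) / (87.7935 + 53.5608) = 44.5888 / 141.3543 = 0.31544

0.32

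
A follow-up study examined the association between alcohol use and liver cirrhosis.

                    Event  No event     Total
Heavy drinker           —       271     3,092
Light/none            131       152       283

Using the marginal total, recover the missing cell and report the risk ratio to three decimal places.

1.971

The missing cell is in the exposed row: 3092 − 271 = 2821.
So a = 2821, b = 271, c = 131, d = 152.
RR = [a/(a+b)] / [c/(c+d)] = (2821/3092) / (131/283) = 0.91235/0.46290 = 1.97096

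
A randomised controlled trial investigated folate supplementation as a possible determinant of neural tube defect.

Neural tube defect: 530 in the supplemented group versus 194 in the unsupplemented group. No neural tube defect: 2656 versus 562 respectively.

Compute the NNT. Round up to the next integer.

12

Risk in treated group = 530/3186 = 0.16635; risk in control = 194/756 = 0.25661.
Absolute risk reduction = 0.25661 − 0.16635 = 0.09026
NNT = 1 / ARR = 1 / 0.09026 = 11.079 → round up → 12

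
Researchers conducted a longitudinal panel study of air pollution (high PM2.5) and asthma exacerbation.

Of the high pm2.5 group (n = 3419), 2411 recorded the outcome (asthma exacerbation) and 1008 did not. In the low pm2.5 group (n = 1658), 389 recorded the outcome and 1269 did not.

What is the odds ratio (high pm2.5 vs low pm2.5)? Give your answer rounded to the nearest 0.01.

From the description: a = 2411, b = 1008, c = 389, d = 1269.
OR = (a·d)/(b·c) = (2411 × 1269) / (1008 × 389) = 3059559 / 392112 = 7.80277
The odds of asthma exacerbation are about 7.80 times as high in the high pm2.5 group.

7.80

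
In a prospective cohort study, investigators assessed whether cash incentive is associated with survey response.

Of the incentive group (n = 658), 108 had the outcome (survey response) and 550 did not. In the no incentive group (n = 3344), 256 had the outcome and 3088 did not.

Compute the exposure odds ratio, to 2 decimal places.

From the description: a = 108, b = 550, c = 256, d = 3088.
OR = (a·d)/(b·c) = (108 × 3088) / (550 × 256) = 333504 / 140800 = 2.36864
The odds of survey response are about 2.37 times as high in the incentive group.

2.37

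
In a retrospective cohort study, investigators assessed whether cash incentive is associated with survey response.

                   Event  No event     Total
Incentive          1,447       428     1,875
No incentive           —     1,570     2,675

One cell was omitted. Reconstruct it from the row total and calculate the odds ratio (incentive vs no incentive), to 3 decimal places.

4.804

The missing cell is in the unexposed row: 2675 − 1570 = 1105.
So a = 1447, b = 428, c = 1105, d = 1570.
OR = (a·d)/(b·c) = (1447 × 1570) / (428 × 1105) = 2271790 / 472940 = 4.80355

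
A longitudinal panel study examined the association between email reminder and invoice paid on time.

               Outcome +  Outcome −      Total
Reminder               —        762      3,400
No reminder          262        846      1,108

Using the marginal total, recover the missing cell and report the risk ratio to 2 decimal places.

3.28

The missing cell is in the exposed row: 3400 − 762 = 2638.
So a = 2638, b = 762, c = 262, d = 846.
RR = [a/(a+b)] / [c/(c+d)] = (2638/3400) / (262/1108) = 0.77588/0.23646 = 3.28121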